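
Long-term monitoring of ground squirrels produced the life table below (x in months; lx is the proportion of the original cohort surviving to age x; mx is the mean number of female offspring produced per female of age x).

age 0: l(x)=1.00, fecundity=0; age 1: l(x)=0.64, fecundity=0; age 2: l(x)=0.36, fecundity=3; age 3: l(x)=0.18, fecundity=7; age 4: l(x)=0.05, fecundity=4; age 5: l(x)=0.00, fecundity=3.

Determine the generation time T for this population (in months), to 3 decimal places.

2.654

lx·mx: 0, 0, 1.08, 1.26, 0.2, 0 → R0 = 2.54
x·lx·mx: 0, 0, 2.16, 3.78, 0.8, 0 → Σ = 6.74
T = 6.74 / 2.54 = 2.653543… → 2.654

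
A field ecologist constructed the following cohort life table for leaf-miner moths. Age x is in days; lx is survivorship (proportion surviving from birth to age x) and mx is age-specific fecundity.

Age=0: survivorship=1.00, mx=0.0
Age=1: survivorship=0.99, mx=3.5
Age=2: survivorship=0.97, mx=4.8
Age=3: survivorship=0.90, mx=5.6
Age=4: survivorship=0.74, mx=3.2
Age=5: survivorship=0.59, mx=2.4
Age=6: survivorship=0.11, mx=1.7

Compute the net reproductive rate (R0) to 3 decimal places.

17.132

lx·mx by age: 0, 3.465, 4.656, 5.04, 2.368, 1.416, 0.187
R0 = Σ lx·mx = 17.132 → 17.132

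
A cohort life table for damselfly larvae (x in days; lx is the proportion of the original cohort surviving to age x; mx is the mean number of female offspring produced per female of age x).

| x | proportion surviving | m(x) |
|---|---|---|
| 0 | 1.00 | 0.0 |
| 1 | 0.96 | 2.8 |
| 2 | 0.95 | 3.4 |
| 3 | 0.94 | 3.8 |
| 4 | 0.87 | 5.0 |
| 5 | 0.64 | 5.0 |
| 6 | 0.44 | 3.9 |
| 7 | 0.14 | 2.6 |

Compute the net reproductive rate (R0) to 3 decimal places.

lx·mx by age: 0, 2.688, 3.23, 3.572, 4.35, 3.2, 1.716, 0.364
R0 = Σ lx·mx = 19.12 → 19.120

19.120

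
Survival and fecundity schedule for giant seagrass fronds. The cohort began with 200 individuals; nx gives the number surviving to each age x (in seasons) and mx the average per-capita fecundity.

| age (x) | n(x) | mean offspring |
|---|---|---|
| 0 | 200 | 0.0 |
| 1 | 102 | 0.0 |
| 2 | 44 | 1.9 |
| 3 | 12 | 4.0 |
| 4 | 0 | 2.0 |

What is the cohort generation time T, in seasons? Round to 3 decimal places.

lx = nx/n0 = nx/200: 1, 0.51, 0.22, 0.06, 0
lx·mx: 0, 0, 0.418, 0.24, 0 → R0 = 0.658
x·lx·mx: 0, 0, 0.836, 0.72, 0 → Σ = 1.556
T = 1.556 / 0.658 = 2.364742… → 2.365

2.365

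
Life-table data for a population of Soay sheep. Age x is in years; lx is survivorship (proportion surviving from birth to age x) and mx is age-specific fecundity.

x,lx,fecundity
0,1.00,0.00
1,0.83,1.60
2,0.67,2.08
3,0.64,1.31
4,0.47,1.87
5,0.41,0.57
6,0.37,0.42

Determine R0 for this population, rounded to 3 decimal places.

4.828

lx·mx by age: 0, 1.328, 1.3936, 0.8384, 0.8789, 0.2337, 0.1554
R0 = Σ lx·mx = 4.828 → 4.828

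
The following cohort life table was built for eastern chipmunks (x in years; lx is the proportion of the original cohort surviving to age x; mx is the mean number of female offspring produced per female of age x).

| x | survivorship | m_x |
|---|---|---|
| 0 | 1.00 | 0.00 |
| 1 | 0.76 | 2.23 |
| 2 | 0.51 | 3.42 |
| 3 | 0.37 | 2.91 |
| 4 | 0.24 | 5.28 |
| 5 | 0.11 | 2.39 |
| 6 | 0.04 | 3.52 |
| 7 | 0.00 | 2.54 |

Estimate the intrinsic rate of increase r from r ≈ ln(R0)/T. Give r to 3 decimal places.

0.721

R0 = Σ lx·mx = 0 + 1.6948 + 1.7442 + 1.0767 + 1.2672 + 0.2629 + 0.1408 + 0 = 6.1866
Σ x·lx·mx = 15.6414; T = 15.6414/6.1866 = 2.52827…
r ≈ ln(R0)/T = ln(6.1866)/2.52827… = 0.7208… → 0.721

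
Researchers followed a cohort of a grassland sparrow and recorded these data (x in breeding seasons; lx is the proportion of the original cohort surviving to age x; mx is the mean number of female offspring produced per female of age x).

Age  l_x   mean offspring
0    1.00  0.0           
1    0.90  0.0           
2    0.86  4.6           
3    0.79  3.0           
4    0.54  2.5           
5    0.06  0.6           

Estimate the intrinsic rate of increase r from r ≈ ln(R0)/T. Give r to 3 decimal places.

R0 = Σ lx·mx = 0 + 0 + 3.956 + 2.37 + 1.35 + 0.036 = 7.712
Σ x·lx·mx = 20.602; T = 20.602/7.712 = 2.67142…
r ≈ ln(R0)/T = ln(7.712)/2.67142… = 0.76468… → 0.765

0.765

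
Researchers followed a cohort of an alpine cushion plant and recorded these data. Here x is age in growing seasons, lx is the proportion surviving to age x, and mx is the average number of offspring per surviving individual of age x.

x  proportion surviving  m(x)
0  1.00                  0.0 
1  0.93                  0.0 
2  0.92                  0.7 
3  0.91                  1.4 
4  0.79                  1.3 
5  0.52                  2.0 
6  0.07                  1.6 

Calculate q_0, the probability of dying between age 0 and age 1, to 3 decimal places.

0.070

q_0 = (l_0 − l_1) / l_0 = (1 − 0.93) / 1
     = 0.07 / 1 = 0.07 → 0.070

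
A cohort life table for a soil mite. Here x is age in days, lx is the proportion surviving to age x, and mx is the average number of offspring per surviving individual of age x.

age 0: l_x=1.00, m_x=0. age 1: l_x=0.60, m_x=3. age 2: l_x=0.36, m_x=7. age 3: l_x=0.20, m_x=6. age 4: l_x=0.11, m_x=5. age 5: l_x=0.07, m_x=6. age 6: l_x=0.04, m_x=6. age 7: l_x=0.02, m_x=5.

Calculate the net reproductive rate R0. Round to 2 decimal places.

lx·mx by age: 0, 1.8, 2.52, 1.2, 0.55, 0.42, 0.24, 0.1
R0 = Σ lx·mx = 6.83 → 6.83

6.83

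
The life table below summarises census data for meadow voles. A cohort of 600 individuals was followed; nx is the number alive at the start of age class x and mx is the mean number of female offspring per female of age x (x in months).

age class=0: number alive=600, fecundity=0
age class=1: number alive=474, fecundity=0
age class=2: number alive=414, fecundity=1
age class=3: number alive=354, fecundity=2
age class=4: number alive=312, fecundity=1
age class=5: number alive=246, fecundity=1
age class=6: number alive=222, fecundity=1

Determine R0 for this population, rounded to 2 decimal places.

lx = nx/n0 = nx/600: 1, 0.79, 0.69, 0.59, 0.52, 0.41, 0.37
lx·mx by age: 0, 0, 0.69, 1.18, 0.52, 0.41, 0.37
R0 = Σ lx·mx = 3.17 → 3.17

3.17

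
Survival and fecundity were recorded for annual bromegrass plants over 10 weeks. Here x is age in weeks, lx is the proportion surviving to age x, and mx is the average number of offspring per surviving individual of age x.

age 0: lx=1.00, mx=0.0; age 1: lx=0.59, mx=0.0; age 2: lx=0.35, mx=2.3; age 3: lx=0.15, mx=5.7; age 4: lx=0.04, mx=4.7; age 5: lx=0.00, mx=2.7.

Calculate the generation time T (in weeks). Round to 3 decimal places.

2.666

lx·mx: 0, 0, 0.805, 0.855, 0.188, 0 → R0 = 1.848
x·lx·mx: 0, 0, 1.61, 2.565, 0.752, 0 → Σ = 4.927
T = 4.927 / 1.848 = 2.666126… → 2.666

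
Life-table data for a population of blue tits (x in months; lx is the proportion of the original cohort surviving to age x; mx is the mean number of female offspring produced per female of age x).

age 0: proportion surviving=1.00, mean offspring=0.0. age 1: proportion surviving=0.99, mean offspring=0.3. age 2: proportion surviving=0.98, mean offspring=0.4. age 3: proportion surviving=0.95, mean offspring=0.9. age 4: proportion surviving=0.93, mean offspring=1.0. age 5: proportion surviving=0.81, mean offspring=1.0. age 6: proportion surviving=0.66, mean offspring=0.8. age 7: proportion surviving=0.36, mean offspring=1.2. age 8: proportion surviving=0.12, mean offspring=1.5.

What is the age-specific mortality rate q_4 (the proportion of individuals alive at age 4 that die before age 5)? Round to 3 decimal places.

q_4 = (l_4 − l_5) / l_4 = (0.93 − 0.81) / 0.93
     = 0.12 / 0.93 = 0.129032… → 0.129

0.129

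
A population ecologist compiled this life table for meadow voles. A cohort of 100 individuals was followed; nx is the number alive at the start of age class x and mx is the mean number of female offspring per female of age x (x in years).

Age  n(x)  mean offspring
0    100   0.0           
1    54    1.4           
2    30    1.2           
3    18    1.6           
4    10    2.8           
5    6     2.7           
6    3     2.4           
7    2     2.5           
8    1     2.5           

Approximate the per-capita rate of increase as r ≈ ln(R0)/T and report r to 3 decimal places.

0.262

lx = nx/n0 = nx/100: 1, 0.54, 0.3, 0.18, 0.1, 0.06, 0.03, 0.02, 0.01
R0 = Σ lx·mx = 0 + 0.756 + 0.36 + 0.288 + 0.28 + 0.162 + 0.072 + 0.05 + 0.025 = 1.993
Σ x·lx·mx = 5.252; T = 5.252/1.993 = 2.63522…
r ≈ ln(R0)/T = ln(1.993)/2.63522… = 0.2617… → 0.262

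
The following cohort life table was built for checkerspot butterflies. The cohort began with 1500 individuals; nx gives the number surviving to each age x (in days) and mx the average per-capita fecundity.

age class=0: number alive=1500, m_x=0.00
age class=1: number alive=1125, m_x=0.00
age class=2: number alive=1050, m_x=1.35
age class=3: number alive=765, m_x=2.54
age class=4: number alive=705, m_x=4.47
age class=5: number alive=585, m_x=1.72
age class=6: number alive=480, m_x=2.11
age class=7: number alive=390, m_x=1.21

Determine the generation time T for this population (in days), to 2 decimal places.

3.96

lx = nx/n0 = nx/1500: 1, 0.75, 0.7, 0.51, 0.47, 0.39, 0.32, 0.26
lx·mx: 0, 0, 0.945, 1.2954, 2.1009, 0.6708, 0.6752, 0.3146 → R0 = 6.0019
x·lx·mx: 0, 0, 1.89, 3.8862, 8.4036, 3.354, 4.0512, 2.2022 → Σ = 23.7872
T = 23.7872 / 6.0019 = 3.963278… → 3.96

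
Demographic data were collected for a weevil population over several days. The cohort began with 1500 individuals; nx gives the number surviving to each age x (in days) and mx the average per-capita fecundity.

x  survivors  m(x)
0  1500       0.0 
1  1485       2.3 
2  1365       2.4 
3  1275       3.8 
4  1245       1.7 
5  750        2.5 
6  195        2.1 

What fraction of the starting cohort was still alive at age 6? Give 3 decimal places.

0.130

l_6 = n_6/n_0 = 195/1500 = 0.13 → 0.130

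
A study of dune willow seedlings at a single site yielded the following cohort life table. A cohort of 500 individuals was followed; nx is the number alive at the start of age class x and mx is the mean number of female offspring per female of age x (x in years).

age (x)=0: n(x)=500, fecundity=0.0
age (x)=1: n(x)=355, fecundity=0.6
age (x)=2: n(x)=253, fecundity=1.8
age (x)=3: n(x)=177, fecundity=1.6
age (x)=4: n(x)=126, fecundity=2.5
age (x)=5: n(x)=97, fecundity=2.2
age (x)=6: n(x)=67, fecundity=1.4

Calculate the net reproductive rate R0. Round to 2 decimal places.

lx = nx/n0 = nx/500: 1, 0.71, 0.506, 0.354, 0.252, 0.194, 0.134
lx·mx by age: 0, 0.426, 0.9108, 0.5664, 0.63, 0.4268, 0.1876
R0 = Σ lx·mx = 3.1476 → 3.15

3.15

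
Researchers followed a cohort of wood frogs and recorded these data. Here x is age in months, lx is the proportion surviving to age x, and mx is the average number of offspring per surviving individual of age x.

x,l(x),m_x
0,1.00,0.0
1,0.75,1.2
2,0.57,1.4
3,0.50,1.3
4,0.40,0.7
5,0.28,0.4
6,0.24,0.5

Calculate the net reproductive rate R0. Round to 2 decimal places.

lx·mx by age: 0, 0.9, 0.798, 0.65, 0.28, 0.112, 0.12
R0 = Σ lx·mx = 2.86 → 2.86

2.86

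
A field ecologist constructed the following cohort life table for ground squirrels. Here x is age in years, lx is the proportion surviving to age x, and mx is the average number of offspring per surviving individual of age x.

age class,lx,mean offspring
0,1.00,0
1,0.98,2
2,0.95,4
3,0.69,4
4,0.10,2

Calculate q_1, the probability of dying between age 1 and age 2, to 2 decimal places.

0.03

q_1 = (l_1 − l_2) / l_1 = (0.98 − 0.95) / 0.98
     = 0.03 / 0.98 = 0.030612… → 0.03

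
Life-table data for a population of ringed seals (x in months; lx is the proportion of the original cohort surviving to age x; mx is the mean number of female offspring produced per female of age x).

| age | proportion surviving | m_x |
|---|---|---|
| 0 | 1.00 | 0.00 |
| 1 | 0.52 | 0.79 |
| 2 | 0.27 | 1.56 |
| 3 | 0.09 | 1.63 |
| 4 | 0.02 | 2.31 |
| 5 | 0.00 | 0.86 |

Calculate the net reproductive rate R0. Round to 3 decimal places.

lx·mx by age: 0, 0.4108, 0.4212, 0.1467, 0.0462, 0
R0 = Σ lx·mx = 1.0249 → 1.025

1.025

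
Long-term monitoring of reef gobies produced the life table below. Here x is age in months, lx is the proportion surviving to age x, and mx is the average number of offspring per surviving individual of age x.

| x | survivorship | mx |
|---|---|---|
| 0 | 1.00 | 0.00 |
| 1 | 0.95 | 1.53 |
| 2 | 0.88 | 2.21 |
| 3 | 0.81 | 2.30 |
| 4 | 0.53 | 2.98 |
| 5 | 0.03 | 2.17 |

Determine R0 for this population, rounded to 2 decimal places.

6.91

lx·mx by age: 0, 1.4535, 1.9448, 1.863, 1.5794, 0.0651
R0 = Σ lx·mx = 6.9058 → 6.91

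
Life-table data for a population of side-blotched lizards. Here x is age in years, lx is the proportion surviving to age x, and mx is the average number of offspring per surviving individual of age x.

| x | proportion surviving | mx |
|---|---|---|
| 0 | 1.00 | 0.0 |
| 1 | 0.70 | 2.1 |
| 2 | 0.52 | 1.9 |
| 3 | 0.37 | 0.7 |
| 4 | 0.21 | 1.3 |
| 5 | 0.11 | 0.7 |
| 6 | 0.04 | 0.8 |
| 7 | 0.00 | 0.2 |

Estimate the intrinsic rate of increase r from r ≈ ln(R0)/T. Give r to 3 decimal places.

0.595

R0 = Σ lx·mx = 0 + 1.47 + 0.988 + 0.259 + 0.273 + 0.077 + 0.032 + 0 = 3.099
Σ x·lx·mx = 5.892; T = 5.892/3.099 = 1.90126…
r ≈ ln(R0)/T = ln(3.099)/1.90126… = 0.59491… → 0.595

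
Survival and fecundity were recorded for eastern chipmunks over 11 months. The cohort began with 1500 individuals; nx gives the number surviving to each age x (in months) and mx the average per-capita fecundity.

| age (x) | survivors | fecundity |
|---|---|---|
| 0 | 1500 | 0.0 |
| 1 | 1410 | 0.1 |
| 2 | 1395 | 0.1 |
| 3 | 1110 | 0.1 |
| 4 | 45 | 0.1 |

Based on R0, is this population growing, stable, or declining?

lx = nx/n0 = nx/1500: 1, 0.94, 0.93, 0.74, 0.03
R0 = Σ lx·mx = 0 + 0.094 + 0.093 + 0.074 + 0.003 = 0.264
R0 < 1, so the population is declining.

declining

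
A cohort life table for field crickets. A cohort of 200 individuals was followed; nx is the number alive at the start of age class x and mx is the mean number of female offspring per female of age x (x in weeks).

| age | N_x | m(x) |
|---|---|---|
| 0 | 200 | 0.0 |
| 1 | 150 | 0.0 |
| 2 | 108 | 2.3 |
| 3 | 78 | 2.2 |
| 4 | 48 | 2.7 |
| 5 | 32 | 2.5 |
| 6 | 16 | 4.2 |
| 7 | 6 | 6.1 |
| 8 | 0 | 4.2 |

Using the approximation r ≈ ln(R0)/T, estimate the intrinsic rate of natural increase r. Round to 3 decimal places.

0.368

lx = nx/n0 = nx/200: 1, 0.75, 0.54, 0.39, 0.24, 0.16, 0.08, 0.03, 0
R0 = Σ lx·mx = 0 + 0 + 1.242 + 0.858 + 0.648 + 0.4 + 0.336 + 0.183 + 0 = 3.667
Σ x·lx·mx = 12.947; T = 12.947/3.667 = 3.53068…
r ≈ ln(R0)/T = ln(3.667)/3.53068… = 0.36802… → 0.368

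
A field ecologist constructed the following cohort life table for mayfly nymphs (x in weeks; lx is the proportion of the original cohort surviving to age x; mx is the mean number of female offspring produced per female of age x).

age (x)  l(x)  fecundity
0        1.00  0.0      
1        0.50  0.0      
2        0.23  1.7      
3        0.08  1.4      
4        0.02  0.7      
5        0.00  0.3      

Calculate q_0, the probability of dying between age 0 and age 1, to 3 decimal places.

0.500

q_0 = (l_0 − l_1) / l_0 = (1 − 0.5) / 1
     = 0.5 / 1 = 0.5 → 0.500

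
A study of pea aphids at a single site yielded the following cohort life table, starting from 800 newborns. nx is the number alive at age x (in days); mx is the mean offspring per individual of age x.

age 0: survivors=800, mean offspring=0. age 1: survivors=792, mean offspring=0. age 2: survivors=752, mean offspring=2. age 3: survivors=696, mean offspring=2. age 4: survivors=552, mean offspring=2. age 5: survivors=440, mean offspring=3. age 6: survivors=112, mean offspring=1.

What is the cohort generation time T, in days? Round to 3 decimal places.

lx = nx/n0 = nx/800: 1, 0.99, 0.94, 0.87, 0.69, 0.55, 0.14
lx·mx: 0, 0, 1.88, 1.74, 1.38, 1.65, 0.14 → R0 = 6.79
x·lx·mx: 0, 0, 3.76, 5.22, 5.52, 8.25, 0.84 → Σ = 23.59
T = 23.59 / 6.79 = 3.474227… → 3.474

3.474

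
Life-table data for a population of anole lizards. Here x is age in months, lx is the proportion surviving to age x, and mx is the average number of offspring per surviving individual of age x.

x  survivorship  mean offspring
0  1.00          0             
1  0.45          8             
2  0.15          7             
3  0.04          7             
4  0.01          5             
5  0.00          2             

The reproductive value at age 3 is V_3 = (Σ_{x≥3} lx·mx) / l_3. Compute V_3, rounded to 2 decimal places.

lx·mx for x ≥ 3: 0.28, 0.05, 0 → sum = 0.33
V_3 = 0.33 / l_3 = 0.33 / 0.04 = 8.25 → 8.25

8.25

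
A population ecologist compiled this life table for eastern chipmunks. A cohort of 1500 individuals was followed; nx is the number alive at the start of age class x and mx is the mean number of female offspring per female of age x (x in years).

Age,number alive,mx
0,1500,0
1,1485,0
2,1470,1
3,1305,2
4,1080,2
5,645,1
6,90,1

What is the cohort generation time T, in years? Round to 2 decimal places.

3.32

lx = nx/n0 = nx/1500: 1, 0.99, 0.98, 0.87, 0.72, 0.43, 0.06
lx·mx: 0, 0, 0.98, 1.74, 1.44, 0.43, 0.06 → R0 = 4.65
x·lx·mx: 0, 0, 1.96, 5.22, 5.76, 2.15, 0.36 → Σ = 15.45
T = 15.45 / 4.65 = 3.322581… → 3.32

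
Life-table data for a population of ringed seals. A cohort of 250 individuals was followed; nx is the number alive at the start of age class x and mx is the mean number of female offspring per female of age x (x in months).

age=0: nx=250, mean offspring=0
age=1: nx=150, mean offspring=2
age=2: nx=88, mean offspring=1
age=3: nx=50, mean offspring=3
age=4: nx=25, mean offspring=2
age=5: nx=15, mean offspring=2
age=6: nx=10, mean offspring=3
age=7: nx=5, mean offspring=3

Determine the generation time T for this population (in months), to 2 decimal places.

2.35

lx = nx/n0 = nx/250: 1, 0.6, 0.352, 0.2, 0.1, 0.06, 0.04, 0.02
lx·mx: 0, 1.2, 0.352, 0.6, 0.2, 0.12, 0.12, 0.06 → R0 = 2.652
x·lx·mx: 0, 1.2, 0.704, 1.8, 0.8, 0.6, 0.72, 0.42 → Σ = 6.244
T = 6.244 / 2.652 = 2.354449… → 2.35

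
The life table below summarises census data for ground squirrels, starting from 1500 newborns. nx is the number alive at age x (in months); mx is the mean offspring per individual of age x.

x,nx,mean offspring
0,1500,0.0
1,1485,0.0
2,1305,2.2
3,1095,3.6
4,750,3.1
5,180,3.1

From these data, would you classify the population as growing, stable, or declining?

growing

lx = nx/n0 = nx/1500: 1, 0.99, 0.87, 0.73, 0.5, 0.12
R0 = Σ lx·mx = 0 + 0 + 1.914 + 2.628 + 1.55 + 0.372 = 6.464
R0 > 1, so the population is growing.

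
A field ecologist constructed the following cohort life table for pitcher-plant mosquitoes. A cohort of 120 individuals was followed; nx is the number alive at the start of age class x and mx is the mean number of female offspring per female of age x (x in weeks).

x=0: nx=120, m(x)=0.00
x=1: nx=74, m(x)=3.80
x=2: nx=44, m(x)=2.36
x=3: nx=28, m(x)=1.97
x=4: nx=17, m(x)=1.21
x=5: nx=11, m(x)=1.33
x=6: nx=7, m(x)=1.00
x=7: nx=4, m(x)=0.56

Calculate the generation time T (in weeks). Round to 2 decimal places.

1.79

lx = nx/n0 = nx/120: 1, 0.61667…, 0.36667…, 0.23333…, 0.14167…, 0.09167…, 0.05833…, 0.03333…
lx·mx: 0, 2.343333…, 0.865333…, 0.459667…, 0.171417…, 0.121917…, 0.058333…, 0.018667… → R0 = 4.038667…
x·lx·mx: 0, 2.343333…, 1.730667…, 1.379…, 0.685667…, 0.609583…, 0.35…, 0.130667… → Σ = 7.228917…
T = 7.228917… / 4.038667… = 1.789927… → 1.79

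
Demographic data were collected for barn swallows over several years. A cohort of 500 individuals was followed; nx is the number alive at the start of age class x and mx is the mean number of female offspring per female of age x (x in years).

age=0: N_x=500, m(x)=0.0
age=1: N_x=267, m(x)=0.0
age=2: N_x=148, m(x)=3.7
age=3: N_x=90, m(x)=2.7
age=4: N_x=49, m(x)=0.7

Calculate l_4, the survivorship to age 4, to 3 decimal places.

0.098

l_4 = n_4/n_0 = 49/500 = 0.098 → 0.098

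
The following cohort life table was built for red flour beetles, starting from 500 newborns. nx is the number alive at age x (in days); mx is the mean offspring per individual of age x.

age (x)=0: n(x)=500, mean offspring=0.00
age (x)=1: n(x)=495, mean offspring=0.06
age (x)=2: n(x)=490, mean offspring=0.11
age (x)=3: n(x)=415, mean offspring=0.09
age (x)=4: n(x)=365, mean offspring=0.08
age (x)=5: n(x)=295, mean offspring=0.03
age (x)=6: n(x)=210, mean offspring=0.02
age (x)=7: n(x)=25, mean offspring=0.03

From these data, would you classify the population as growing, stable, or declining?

declining

lx = nx/n0 = nx/500: 1, 0.99, 0.98, 0.83, 0.73, 0.59, 0.42, 0.05
R0 = Σ lx·mx = 0 + 0.0594 + 0.1078 + 0.0747 + 0.0584 + 0.0177 + 0.0084 + 0.0015 = 0.3279
R0 < 1, so the population is declining.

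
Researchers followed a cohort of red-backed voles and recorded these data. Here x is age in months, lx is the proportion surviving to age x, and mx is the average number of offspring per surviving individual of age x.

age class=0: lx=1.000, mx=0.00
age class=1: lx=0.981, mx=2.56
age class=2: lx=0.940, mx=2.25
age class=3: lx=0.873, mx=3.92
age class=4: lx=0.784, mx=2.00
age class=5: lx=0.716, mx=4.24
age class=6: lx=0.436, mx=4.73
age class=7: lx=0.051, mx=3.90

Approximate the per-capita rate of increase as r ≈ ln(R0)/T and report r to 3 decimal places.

0.772

R0 = Σ lx·mx = 0 + 2.51136 + 2.115 + 3.42216 + 1.568 + 3.03584 + 2.06228 + 0.1989 = 14.91354
Σ x·lx·mx = 52.22502; T = 52.22502/14.91354 = 3.50185…
r ≈ ln(R0)/T = ln(14.91354)/3.50185… = 0.77167… → 0.772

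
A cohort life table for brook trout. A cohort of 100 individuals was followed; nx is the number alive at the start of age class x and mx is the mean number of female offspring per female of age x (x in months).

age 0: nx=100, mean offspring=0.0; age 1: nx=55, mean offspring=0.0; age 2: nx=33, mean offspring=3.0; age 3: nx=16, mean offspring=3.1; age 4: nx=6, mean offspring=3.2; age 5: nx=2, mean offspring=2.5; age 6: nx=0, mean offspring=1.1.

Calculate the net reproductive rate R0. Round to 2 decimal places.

lx = nx/n0 = nx/100: 1, 0.55, 0.33, 0.16, 0.06, 0.02, 0
lx·mx by age: 0, 0, 0.99, 0.496, 0.192, 0.05, 0
R0 = Σ lx·mx = 1.728 → 1.73

1.73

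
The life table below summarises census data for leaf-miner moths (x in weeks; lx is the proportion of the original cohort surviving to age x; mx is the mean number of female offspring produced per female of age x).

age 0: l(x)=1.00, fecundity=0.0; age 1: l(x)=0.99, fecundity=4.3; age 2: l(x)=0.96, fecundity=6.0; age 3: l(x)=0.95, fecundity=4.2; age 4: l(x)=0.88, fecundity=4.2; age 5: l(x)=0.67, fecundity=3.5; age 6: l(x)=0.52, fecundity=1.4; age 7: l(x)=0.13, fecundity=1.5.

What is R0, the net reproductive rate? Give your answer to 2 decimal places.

20.97

lx·mx by age: 0, 4.257, 5.76, 3.99, 3.696, 2.345, 0.728, 0.195
R0 = Σ lx·mx = 20.971 → 20.97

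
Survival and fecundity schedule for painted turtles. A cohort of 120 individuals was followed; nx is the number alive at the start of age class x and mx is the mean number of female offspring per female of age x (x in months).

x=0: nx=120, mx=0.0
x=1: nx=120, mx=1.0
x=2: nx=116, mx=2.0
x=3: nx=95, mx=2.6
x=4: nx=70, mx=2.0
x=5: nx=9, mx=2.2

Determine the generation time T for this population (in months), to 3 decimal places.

lx = nx/n0 = nx/120: 1, 1, 0.96667…, 0.79167…, 0.58333…, 0.075
lx·mx: 0, 1, 1.933333…, 2.058333…, 1.166667…, 0.165 → R0 = 6.323333…
x·lx·mx: 0, 1, 3.866667…, 6.175…, 4.666667…, 0.825 → Σ = 16.533333…
T = 16.533333… / 6.323333… = 2.614655… → 2.615

2.615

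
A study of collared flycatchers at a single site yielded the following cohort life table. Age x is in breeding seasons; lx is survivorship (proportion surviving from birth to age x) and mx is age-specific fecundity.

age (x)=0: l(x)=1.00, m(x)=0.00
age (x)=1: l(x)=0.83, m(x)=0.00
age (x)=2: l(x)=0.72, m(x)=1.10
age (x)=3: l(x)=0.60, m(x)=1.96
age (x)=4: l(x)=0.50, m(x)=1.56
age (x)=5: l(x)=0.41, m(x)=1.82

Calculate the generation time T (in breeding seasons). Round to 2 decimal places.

lx·mx: 0, 0, 0.792, 1.176, 0.78, 0.7462 → R0 = 3.4942
x·lx·mx: 0, 0, 1.584, 3.528, 3.12, 3.731 → Σ = 11.963
T = 11.963 / 3.4942 = 3.423674… → 3.42

3.42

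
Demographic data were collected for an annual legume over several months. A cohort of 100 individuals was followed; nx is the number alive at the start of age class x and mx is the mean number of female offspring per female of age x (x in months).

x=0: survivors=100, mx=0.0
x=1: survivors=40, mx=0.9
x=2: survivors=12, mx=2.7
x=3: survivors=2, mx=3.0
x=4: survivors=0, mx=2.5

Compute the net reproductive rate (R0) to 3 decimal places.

lx = nx/n0 = nx/100: 1, 0.4, 0.12, 0.02, 0
lx·mx by age: 0, 0.36, 0.324, 0.06, 0
R0 = Σ lx·mx = 0.744 → 0.744

0.744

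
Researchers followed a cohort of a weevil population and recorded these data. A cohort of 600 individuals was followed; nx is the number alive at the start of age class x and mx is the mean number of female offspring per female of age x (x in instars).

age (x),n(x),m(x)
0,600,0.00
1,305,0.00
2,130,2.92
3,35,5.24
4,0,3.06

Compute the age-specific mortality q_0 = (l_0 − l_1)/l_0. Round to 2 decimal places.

0.49

lx = nx/n0 = nx/600: 1, 0.50833…, 0.21667…, 0.05833…, 0
q_0 = (l_0 − l_1) / l_0 = (1 − 0.508333…) / 1
     = 0.491667… / 1 = 0.491667… → 0.49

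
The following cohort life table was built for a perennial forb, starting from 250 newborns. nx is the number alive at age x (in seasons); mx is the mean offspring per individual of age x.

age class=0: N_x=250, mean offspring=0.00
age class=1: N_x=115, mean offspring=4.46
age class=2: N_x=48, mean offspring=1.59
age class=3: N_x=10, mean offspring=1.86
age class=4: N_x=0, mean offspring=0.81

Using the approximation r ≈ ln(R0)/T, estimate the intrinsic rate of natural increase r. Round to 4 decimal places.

lx = nx/n0 = nx/250: 1, 0.46, 0.192, 0.04, 0
R0 = Σ lx·mx = 0 + 2.0516 + 0.30528 + 0.0744 + 0 = 2.43128
Σ x·lx·mx = 2.88536; T = 2.88536/2.43128 = 1.18677…
r ≈ ln(R0)/T = ln(2.43128)/1.18677… = 0.748604… → 0.7486

0.7486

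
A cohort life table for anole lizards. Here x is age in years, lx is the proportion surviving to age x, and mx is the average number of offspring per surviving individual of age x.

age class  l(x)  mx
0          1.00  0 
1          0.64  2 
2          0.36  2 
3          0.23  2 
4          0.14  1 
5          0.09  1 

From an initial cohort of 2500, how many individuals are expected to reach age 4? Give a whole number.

Expected survivors = N0 · l_4 = 2500 × 0.14 = 350 → 350

350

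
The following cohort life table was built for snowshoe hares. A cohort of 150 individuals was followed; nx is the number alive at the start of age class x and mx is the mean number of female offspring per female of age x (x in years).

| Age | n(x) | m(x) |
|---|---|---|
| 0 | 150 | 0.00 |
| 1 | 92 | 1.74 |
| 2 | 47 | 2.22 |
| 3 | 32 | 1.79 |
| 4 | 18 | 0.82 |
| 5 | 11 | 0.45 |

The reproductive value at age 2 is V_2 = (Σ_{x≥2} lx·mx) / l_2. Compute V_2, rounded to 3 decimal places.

lx = nx/n0 = nx/150: 1, 0.61333…, 0.31333…, 0.21333…, 0.12, 0.07333…
lx·mx for x ≥ 2: 0.6956…, 0.381867…, 0.0984, 0.033… → sum = 1.208867…
V_2 = 1.208867… / l_2 = 1.208867… / 0.313333… = 3.858085… → 3.858

3.858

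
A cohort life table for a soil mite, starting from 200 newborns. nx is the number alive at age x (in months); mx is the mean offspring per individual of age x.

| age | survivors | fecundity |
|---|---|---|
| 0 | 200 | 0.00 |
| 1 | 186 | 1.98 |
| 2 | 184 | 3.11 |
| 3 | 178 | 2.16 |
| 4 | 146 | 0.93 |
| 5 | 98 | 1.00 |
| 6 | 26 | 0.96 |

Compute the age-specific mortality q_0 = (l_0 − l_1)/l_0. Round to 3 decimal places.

lx = nx/n0 = nx/200: 1, 0.93, 0.92, 0.89, 0.73, 0.49, 0.13
q_0 = (l_0 − l_1) / l_0 = (1 − 0.93) / 1
     = 0.07 / 1 = 0.07 → 0.070

0.070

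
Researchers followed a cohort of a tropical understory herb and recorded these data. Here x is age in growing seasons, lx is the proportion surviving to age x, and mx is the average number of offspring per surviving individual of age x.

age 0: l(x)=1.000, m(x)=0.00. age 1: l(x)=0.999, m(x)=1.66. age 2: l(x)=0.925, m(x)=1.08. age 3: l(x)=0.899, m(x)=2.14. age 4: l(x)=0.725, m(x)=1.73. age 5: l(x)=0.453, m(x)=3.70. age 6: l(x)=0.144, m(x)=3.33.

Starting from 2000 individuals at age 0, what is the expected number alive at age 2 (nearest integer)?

1850

Expected survivors = N0 · l_2 = 2000 × 0.925 = 1850 → 1850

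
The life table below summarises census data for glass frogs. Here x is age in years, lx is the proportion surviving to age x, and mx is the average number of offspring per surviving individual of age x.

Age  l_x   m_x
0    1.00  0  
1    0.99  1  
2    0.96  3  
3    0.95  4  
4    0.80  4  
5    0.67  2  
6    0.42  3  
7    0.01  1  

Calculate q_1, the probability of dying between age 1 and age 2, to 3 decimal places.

0.030

q_1 = (l_1 − l_2) / l_1 = (0.99 − 0.96) / 0.99
     = 0.03 / 0.99 = 0.030303… → 0.030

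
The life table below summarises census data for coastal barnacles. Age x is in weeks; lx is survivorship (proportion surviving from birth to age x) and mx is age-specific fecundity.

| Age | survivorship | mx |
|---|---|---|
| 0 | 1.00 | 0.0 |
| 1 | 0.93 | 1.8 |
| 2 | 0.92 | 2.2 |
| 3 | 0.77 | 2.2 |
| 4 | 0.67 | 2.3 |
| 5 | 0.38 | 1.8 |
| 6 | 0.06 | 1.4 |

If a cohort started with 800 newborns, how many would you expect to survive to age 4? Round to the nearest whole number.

536

Expected survivors = N0 · l_4 = 800 × 0.67 = 536 → 536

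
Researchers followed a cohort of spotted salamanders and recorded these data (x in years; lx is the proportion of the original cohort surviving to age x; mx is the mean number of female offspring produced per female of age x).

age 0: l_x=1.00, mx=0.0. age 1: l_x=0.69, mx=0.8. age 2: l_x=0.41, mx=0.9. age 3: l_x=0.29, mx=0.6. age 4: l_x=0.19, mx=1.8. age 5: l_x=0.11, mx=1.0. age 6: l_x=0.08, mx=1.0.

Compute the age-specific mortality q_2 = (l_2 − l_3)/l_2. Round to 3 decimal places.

0.293

q_2 = (l_2 − l_3) / l_2 = (0.41 − 0.29) / 0.41
     = 0.12 / 0.41 = 0.292683… → 0.293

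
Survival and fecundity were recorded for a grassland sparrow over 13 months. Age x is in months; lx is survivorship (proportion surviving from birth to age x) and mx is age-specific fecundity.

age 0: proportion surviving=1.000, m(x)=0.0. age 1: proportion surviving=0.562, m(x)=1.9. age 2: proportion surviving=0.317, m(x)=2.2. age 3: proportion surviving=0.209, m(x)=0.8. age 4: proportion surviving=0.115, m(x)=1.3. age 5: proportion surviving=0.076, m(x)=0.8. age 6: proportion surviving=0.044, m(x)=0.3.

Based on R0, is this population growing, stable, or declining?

R0 = Σ lx·mx = 0 + 1.0678 + 0.6974 + 0.1672 + 0.1495 + 0.0608 + 0.0132 = 2.1559
R0 > 1, so the population is growing.

growing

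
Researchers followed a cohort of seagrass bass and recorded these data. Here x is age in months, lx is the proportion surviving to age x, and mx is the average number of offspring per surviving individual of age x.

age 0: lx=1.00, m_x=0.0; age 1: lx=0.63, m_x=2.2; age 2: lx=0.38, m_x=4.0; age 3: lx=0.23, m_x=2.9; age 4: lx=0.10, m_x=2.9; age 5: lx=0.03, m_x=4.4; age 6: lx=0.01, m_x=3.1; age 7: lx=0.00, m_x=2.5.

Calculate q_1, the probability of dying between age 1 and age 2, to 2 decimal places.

0.40

q_1 = (l_1 − l_2) / l_1 = (0.63 − 0.38) / 0.63
     = 0.25 / 0.63 = 0.396825… → 0.40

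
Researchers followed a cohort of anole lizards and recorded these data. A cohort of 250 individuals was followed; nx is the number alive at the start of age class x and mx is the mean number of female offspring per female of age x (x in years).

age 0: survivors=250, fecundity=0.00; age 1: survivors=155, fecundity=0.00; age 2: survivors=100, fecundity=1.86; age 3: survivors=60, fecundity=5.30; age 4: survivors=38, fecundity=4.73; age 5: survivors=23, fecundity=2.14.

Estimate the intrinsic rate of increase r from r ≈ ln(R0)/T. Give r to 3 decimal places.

0.344

lx = nx/n0 = nx/250: 1, 0.62, 0.4, 0.24, 0.152, 0.092
R0 = Σ lx·mx = 0 + 0 + 0.744 + 1.272 + 0.71896 + 0.19688 = 2.93184
Σ x·lx·mx = 9.16424; T = 9.16424/2.93184 = 3.12576…
r ≈ ln(R0)/T = ln(2.93184)/3.12576… = 0.34412… → 0.344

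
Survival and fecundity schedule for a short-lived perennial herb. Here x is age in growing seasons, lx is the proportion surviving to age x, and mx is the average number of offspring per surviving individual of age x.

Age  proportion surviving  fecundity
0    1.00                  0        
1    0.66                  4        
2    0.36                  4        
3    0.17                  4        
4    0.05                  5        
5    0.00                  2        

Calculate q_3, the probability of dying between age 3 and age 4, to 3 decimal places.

0.706

q_3 = (l_3 − l_4) / l_3 = (0.17 − 0.05) / 0.17
     = 0.12 / 0.17 = 0.705882… → 0.706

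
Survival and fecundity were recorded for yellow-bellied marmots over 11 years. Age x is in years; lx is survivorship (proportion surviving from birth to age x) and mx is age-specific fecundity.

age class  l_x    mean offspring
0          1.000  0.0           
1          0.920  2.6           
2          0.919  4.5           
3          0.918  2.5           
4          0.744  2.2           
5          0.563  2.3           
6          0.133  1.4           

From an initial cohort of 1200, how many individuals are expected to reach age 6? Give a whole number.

Expected survivors = N0 · l_6 = 1200 × 0.133 = 159.6 → 160

160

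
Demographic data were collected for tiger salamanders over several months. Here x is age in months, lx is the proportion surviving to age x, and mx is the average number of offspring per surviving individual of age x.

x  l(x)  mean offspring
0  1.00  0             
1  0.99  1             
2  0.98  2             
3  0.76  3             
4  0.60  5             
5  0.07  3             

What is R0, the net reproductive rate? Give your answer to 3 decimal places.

lx·mx by age: 0, 0.99, 1.96, 2.28, 3, 0.21
R0 = Σ lx·mx = 8.44 → 8.440

8.440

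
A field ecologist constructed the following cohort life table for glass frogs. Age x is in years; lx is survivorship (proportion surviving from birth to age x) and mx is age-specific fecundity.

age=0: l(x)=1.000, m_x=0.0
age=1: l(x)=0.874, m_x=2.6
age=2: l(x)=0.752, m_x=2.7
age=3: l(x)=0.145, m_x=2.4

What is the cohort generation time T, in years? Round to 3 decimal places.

1.586

lx·mx: 0, 2.2724, 2.0304, 0.348 → R0 = 4.6508
x·lx·mx: 0, 2.2724, 4.0608, 1.044 → Σ = 7.3772
T = 7.3772 / 4.6508 = 1.586222… → 1.586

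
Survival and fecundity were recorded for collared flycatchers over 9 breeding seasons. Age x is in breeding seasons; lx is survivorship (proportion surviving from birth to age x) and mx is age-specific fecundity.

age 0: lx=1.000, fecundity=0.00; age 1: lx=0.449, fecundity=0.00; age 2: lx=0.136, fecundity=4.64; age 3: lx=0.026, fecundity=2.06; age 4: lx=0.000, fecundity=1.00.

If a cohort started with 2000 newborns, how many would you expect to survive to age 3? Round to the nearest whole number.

Expected survivors = N0 · l_3 = 2000 × 0.026 = 52 → 52

52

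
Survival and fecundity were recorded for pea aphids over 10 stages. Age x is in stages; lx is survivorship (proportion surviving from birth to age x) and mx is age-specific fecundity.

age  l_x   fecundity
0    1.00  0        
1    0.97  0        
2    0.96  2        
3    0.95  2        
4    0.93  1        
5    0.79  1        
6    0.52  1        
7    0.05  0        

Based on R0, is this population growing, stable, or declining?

R0 = Σ lx·mx = 0 + 0 + 1.92 + 1.9 + 0.93 + 0.79 + 0.52 + 0 = 6.06
R0 > 1, so the population is growing.

growing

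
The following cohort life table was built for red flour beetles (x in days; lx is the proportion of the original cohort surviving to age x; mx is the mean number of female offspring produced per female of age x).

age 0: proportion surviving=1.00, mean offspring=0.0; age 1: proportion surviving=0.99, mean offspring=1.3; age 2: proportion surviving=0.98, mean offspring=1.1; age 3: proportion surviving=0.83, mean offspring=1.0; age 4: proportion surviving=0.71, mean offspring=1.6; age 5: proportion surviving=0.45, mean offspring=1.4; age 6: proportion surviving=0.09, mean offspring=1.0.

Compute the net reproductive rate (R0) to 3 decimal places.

lx·mx by age: 0, 1.287, 1.078, 0.83, 1.136, 0.63, 0.09
R0 = Σ lx·mx = 5.051 → 5.051

5.051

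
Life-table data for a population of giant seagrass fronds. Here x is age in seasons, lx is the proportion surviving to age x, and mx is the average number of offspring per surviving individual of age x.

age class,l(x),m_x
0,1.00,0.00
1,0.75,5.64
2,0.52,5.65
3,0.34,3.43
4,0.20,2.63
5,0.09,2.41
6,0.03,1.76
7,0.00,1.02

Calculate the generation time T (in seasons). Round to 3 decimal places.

lx·mx: 0, 4.23, 2.938, 1.1662, 0.526, 0.2169, 0.0528, 0 → R0 = 9.1299
x·lx·mx: 0, 4.23, 5.876, 3.4986, 2.104, 1.0845, 0.3168, 0 → Σ = 17.1099
T = 17.1099 / 9.1299 = 1.874051… → 1.874

1.874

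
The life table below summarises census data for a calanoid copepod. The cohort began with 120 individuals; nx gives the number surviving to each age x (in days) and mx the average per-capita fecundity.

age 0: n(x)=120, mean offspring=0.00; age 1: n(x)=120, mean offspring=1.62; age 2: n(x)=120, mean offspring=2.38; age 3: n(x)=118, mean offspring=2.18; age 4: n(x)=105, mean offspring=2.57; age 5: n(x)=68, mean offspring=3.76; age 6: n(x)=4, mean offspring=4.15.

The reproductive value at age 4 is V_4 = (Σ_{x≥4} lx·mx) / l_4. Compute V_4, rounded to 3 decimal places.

lx = nx/n0 = nx/120: 1, 1, 1, 0.98333…, 0.875, 0.56667…, 0.03333…
lx·mx for x ≥ 4: 2.24875, 2.130667…, 0.138333… → sum = 4.51775…
V_4 = 4.51775… / l_4 = 4.51775… / 0.875 = 5.163143… → 5.163

5.163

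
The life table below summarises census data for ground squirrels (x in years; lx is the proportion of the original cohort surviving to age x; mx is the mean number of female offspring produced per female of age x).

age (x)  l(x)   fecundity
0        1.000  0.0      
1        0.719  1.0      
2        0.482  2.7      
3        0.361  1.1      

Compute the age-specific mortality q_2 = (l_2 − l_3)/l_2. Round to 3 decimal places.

q_2 = (l_2 − l_3) / l_2 = (0.482 − 0.361) / 0.482
     = 0.121 / 0.482 = 0.251037… → 0.251

0.251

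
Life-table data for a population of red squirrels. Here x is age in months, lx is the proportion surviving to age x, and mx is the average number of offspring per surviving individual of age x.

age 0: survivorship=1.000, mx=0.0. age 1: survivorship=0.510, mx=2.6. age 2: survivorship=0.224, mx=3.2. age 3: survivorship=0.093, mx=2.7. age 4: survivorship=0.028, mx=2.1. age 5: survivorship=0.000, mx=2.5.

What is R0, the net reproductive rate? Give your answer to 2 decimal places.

2.35

lx·mx by age: 0, 1.326, 0.7168, 0.2511, 0.0588, 0
R0 = Σ lx·mx = 2.3527 → 2.35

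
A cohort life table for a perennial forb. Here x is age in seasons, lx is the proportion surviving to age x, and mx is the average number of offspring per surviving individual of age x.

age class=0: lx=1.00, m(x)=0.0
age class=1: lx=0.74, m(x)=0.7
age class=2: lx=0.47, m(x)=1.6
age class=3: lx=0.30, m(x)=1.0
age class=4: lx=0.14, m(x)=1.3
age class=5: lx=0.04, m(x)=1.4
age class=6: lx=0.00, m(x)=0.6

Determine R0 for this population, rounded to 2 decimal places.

lx·mx by age: 0, 0.518, 0.752, 0.3, 0.182, 0.056, 0
R0 = Σ lx·mx = 1.808 → 1.81

1.81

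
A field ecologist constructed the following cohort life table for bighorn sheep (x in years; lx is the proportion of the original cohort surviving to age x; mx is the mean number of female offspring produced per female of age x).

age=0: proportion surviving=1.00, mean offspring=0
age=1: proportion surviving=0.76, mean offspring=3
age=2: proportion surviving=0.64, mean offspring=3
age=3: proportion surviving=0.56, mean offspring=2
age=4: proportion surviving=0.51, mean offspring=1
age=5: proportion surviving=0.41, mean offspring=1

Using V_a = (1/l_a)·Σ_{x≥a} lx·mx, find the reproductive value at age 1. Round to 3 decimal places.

8.211

lx·mx for x ≥ 1: 2.28, 1.92, 1.12, 0.51, 0.41 → sum = 6.24
V_1 = 6.24 / l_1 = 6.24 / 0.76 = 8.210526… → 8.211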